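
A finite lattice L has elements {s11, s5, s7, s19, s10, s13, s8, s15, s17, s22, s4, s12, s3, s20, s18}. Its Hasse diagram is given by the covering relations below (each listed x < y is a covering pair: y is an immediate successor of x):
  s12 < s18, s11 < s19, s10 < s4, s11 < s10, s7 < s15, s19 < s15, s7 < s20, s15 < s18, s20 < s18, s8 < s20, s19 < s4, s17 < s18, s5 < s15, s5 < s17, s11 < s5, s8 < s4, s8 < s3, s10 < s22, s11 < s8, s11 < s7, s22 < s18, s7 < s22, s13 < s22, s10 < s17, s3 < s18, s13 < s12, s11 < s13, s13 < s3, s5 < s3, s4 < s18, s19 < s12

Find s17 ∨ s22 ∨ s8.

s18

Common upper bounds of {s17, s22, s8}: s18.
The least among these is s18.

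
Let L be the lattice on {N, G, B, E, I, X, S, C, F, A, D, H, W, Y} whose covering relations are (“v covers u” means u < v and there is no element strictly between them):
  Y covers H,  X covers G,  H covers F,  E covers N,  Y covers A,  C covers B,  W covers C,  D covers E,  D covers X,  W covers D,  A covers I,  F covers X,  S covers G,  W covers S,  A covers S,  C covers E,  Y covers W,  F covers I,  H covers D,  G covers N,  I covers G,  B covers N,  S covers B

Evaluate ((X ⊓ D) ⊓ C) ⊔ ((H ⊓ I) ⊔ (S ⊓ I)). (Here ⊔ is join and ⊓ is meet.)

I

X ∧ D = X
X ∧ C = N
H ∧ I = I
S ∧ I = G
I ∨ G = I
N ∨ I = I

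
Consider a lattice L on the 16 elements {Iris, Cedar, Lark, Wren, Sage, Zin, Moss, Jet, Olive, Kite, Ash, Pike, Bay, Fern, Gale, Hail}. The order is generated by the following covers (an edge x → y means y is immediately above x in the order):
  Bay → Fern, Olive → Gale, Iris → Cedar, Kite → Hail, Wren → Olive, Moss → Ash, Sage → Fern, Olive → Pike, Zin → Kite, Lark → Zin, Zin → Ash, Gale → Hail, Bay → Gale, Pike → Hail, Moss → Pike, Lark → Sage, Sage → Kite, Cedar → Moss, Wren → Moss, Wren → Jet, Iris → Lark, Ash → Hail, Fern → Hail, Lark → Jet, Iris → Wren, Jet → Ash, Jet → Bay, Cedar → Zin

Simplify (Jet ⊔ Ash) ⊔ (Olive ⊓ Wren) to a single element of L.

Ash

Jet ∨ Ash = Ash
Olive ∧ Wren = Wren
Ash ∨ Wren = Ash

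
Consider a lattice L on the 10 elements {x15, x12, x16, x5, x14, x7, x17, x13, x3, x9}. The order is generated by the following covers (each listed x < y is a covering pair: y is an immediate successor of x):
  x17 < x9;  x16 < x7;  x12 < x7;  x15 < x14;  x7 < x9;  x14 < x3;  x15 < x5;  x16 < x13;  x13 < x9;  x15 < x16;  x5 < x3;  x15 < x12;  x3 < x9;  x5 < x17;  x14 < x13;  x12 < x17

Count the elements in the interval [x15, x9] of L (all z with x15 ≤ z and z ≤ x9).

The interval [x15, x9] = {x12, x13, x14, x15, x16, x17, x3, x5, x7, x9}, which has 10 elements.

10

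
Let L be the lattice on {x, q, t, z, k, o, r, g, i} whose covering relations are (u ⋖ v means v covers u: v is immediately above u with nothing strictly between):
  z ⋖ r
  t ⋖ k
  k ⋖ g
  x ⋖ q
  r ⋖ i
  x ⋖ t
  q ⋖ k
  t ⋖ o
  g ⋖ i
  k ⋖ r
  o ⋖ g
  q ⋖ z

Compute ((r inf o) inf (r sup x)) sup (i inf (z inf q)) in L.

r ∧ o = t
r ∨ x = r
t ∧ r = t
z ∧ q = q
i ∧ q = q
t ∨ q = k

k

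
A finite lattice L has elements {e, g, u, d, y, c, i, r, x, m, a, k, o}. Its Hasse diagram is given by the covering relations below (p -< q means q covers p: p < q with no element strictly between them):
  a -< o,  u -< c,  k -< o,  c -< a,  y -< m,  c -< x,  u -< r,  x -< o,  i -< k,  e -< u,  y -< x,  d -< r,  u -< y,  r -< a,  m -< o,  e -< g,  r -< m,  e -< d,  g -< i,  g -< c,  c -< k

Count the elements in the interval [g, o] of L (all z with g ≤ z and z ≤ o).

7

The interval [g, o] = {a, c, g, i, k, o, x}, which has 7 elements.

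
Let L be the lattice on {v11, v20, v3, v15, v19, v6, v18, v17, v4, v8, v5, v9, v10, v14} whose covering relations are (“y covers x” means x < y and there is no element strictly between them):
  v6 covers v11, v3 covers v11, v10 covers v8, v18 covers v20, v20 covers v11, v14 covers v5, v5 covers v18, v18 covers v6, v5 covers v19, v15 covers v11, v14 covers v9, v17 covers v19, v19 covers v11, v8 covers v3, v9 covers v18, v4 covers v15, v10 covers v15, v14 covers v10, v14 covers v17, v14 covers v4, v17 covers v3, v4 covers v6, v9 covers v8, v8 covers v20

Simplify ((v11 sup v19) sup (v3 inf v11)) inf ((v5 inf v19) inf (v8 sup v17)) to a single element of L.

v11 ∨ v19 = v19
v3 ∧ v11 = v11
v19 ∨ v11 = v19
v5 ∧ v19 = v19
v8 ∨ v17 = v14
v19 ∧ v14 = v19
v19 ∧ v19 = v19

v19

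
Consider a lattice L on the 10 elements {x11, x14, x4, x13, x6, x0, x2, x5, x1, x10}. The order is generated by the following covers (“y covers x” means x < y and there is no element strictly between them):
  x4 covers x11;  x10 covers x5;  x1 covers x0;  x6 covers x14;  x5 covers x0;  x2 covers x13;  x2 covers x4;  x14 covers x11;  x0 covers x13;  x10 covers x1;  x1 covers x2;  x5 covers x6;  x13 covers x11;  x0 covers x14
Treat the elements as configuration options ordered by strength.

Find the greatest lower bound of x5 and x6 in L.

Common lower bounds of {x5, x6}: x11, x14, x6.
The greatest among these is x6.

x6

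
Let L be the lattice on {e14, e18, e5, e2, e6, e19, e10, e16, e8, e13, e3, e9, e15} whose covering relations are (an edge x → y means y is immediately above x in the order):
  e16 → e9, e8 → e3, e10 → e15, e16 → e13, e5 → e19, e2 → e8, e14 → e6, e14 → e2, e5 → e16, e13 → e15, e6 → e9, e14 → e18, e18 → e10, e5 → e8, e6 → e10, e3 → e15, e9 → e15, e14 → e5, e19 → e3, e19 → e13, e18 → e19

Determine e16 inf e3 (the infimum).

e5

Common lower bounds of {e16, e3}: e14, e5.
The greatest among these is e5.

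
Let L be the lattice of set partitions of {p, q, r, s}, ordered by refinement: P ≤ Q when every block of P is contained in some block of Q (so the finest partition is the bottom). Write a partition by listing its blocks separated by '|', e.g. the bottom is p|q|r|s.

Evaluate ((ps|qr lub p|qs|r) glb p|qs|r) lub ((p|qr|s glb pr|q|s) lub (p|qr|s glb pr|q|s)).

p|qs|r

ps|qr ∨ p|qs|r = pqrs
pqrs ∧ p|qs|r = p|qs|r
p|qr|s ∧ pr|q|s = p|q|r|s
p|qr|s ∧ pr|q|s = p|q|r|s
p|q|r|s ∨ p|q|r|s = p|q|r|s
p|qs|r ∨ p|q|r|s = p|qs|r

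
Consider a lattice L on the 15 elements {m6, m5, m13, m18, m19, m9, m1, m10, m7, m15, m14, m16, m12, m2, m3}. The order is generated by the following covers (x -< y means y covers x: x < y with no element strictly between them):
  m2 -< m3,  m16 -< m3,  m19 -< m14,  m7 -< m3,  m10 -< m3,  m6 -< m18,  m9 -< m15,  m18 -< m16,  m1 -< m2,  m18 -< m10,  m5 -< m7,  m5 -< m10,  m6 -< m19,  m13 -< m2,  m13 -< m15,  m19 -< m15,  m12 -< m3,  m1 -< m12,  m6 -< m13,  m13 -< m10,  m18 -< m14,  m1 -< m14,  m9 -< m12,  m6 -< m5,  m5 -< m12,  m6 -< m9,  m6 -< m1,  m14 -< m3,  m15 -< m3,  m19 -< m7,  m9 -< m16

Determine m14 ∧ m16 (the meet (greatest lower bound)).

m18

Common lower bounds of {m14, m16}: m18, m6.
The greatest among these is m18.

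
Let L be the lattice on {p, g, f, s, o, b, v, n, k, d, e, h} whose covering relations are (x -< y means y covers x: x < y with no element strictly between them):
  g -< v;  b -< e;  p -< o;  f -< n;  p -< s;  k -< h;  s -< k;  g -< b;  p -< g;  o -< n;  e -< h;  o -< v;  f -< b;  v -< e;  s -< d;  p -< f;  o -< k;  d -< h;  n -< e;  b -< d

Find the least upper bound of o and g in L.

v

Common upper bounds of {o, g}: e, h, v.
The least among these is v.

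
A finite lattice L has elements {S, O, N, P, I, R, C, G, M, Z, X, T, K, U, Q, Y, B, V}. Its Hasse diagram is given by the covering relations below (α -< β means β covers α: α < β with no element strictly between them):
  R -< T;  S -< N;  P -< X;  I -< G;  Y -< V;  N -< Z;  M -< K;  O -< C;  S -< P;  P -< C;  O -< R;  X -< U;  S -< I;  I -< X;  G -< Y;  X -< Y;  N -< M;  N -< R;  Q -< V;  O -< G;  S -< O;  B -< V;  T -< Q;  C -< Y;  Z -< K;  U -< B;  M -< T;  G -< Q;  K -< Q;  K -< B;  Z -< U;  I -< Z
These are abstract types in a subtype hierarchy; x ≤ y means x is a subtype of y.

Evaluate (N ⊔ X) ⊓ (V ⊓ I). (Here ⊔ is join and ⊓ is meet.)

I

N ∨ X = U
V ∧ I = I
U ∧ I = I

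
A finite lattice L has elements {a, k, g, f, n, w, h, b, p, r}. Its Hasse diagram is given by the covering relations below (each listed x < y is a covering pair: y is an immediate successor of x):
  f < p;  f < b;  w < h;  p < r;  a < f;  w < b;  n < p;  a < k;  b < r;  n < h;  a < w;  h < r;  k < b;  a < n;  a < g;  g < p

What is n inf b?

Common lower bounds of {n, b}: a.
The greatest among these is a.

a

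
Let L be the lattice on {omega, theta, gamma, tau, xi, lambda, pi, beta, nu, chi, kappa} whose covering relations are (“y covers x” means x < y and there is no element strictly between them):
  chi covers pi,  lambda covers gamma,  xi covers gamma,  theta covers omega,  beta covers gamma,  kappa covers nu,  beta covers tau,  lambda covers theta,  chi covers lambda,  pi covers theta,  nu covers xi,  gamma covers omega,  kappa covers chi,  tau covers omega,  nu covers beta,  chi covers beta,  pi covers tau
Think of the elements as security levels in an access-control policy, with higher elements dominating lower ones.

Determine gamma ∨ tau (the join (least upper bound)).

beta

Common upper bounds of {gamma, tau}: beta, chi, kappa, nu.
The least among these is beta.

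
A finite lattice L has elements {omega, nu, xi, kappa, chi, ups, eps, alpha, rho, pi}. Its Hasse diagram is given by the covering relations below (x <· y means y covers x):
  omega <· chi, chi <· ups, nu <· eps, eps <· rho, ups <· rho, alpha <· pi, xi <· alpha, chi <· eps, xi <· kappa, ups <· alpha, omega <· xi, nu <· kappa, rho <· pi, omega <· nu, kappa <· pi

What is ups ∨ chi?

Common upper bounds of {ups, chi}: alpha, pi, rho, ups.
The least among these is ups.

ups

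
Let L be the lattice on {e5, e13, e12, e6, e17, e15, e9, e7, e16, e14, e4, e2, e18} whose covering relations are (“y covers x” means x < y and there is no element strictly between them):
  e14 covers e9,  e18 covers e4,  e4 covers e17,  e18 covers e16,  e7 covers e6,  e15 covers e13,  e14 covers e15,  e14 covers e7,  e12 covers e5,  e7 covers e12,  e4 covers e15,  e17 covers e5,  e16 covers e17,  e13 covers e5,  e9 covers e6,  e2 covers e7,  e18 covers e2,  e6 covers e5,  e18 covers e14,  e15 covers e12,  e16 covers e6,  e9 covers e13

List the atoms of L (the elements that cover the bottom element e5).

e12, e13, e17, e6

The atoms are exactly the elements that cover e5: e12, e13, e17, e6.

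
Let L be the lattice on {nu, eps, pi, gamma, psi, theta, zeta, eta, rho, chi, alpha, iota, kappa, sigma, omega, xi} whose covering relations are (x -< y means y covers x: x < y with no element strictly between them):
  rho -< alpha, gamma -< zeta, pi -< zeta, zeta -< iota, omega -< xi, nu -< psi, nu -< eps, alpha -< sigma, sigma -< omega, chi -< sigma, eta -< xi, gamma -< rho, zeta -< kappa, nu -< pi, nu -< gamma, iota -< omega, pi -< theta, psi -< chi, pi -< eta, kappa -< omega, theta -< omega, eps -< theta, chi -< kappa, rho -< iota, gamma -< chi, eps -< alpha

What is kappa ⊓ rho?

Common lower bounds of {kappa, rho}: gamma, nu.
The greatest among these is gamma.

gamma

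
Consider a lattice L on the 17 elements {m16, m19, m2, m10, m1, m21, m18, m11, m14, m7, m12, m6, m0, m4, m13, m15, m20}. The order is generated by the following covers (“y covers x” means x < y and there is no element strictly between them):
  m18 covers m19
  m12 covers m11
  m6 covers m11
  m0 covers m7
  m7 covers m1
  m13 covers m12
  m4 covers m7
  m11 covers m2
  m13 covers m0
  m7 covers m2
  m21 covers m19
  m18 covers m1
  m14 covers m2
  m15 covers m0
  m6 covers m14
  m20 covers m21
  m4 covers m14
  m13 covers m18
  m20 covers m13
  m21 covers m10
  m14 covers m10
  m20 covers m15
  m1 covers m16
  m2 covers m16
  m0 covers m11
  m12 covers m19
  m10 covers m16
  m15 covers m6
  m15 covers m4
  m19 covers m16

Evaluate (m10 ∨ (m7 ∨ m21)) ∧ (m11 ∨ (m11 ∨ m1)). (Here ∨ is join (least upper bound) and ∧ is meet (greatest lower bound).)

m0

m7 ∨ m21 = m20
m10 ∨ m20 = m20
m11 ∨ m1 = m0
m11 ∨ m0 = m0
m20 ∧ m0 = m0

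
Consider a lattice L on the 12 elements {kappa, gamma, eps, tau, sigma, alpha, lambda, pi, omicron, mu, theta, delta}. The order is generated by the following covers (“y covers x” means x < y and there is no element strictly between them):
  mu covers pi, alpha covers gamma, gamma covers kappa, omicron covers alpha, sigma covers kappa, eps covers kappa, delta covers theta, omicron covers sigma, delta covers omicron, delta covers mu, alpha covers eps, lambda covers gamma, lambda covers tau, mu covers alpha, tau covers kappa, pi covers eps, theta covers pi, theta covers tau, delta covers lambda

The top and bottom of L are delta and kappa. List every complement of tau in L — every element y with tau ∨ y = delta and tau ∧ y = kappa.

alpha, mu, omicron, sigma

Need y with tau ∨ y = delta and tau ∧ y = kappa.
Checking each element gives: alpha, mu, omicron, sigma.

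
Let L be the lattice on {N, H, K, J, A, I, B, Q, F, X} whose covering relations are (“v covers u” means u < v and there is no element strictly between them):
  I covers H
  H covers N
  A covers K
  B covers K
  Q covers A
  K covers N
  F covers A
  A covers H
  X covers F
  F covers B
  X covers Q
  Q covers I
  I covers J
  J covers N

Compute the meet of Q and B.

K

Common lower bounds of {Q, B}: K, N.
The greatest among these is K.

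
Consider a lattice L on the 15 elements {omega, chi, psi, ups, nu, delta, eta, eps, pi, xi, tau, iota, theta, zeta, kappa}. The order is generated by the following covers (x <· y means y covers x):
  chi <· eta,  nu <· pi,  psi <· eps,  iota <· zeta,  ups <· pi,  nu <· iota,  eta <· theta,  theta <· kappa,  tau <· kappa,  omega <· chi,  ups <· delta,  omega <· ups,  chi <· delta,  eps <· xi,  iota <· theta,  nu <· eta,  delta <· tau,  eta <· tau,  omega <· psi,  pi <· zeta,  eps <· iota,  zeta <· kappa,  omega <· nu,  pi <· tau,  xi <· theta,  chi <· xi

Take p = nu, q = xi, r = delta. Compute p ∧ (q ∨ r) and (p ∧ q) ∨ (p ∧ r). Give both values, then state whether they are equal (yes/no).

nu; omega; no

q ∨ r = kappa, so p ∧ (q ∨ r) = nu ∧ kappa = nu.
p ∧ q = omega and p ∧ r = omega, so (p ∧ q) ∨ (p ∧ r) = omega ∨ omega = omega.
Equal: no.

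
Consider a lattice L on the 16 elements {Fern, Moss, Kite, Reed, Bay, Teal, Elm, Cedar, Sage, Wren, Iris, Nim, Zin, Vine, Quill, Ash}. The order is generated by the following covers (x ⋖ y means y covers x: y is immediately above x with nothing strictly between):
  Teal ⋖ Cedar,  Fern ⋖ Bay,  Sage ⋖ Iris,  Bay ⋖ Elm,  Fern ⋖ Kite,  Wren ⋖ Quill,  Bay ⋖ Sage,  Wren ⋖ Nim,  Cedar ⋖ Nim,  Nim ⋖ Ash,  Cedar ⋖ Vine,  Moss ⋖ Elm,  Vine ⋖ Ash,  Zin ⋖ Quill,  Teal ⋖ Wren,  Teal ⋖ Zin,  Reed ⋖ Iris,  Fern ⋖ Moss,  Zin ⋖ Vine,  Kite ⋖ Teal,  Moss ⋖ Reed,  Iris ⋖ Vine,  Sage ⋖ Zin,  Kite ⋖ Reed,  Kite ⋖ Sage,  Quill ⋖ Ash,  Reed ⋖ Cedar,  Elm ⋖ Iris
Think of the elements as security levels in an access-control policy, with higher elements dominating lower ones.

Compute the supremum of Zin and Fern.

Zin

Common upper bounds of {Zin, Fern}: Ash, Quill, Vine, Zin.
The least among these is Zin.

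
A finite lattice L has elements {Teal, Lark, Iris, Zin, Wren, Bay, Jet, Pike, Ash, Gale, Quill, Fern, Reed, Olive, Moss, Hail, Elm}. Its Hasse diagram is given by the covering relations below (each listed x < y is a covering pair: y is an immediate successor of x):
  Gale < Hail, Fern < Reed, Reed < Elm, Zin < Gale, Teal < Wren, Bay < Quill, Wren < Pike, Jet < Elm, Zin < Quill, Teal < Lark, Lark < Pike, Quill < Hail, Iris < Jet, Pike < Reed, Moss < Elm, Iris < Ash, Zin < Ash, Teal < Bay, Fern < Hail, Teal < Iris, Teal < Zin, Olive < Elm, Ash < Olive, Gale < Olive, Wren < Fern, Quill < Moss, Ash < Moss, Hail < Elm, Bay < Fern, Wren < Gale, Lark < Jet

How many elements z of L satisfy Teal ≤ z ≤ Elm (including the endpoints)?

The interval [Teal, Elm] = {Ash, Bay, Elm, Fern, Gale, Hail, Iris, Jet, Lark, Moss, Olive, Pike, Quill, Reed, Teal, Wren, Zin}, which has 17 elements.

17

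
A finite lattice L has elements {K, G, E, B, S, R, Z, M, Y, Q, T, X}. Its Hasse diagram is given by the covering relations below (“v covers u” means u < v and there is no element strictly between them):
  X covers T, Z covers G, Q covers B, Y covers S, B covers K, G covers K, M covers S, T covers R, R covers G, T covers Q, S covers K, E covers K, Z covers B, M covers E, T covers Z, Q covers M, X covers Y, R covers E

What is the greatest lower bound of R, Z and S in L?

Common lower bounds of {R, Z, S}: K.
The greatest among these is K.

K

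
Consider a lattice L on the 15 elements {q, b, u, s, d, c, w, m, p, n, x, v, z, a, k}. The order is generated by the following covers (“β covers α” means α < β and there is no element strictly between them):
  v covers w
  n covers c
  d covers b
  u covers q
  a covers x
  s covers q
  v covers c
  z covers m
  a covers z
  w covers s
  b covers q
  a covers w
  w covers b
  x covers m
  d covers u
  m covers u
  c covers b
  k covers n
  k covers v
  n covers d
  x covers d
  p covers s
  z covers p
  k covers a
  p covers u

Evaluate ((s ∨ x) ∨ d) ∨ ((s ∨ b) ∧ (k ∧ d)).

a

s ∨ x = a
a ∨ d = a
s ∨ b = w
k ∧ d = d
w ∧ d = b
a ∨ b = a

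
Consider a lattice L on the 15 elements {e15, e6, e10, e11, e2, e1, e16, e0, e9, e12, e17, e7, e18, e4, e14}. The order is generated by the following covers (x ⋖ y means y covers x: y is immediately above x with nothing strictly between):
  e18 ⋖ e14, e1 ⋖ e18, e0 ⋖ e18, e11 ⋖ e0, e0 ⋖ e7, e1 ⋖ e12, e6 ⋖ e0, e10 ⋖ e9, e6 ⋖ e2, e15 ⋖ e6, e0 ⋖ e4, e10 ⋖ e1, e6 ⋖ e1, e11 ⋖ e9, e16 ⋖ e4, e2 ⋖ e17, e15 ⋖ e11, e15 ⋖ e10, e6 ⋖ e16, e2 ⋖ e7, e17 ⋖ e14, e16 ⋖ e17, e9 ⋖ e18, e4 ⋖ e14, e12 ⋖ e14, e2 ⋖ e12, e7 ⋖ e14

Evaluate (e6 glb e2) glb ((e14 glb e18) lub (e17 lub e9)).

e6 ∧ e2 = e6
e14 ∧ e18 = e18
e17 ∨ e9 = e14
e18 ∨ e14 = e14
e6 ∧ e14 = e6

e6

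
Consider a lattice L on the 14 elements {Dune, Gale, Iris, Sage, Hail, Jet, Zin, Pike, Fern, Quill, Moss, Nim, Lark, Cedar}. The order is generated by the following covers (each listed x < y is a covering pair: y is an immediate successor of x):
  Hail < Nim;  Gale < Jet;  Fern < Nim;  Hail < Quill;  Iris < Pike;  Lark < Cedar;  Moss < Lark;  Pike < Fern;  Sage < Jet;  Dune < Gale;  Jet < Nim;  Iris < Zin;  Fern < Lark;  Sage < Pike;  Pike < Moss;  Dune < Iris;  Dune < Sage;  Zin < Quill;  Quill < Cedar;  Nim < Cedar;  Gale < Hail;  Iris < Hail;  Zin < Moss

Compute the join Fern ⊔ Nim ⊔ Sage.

Nim

Common upper bounds of {Fern, Nim, Sage}: Cedar, Nim.
The least among these is Nim.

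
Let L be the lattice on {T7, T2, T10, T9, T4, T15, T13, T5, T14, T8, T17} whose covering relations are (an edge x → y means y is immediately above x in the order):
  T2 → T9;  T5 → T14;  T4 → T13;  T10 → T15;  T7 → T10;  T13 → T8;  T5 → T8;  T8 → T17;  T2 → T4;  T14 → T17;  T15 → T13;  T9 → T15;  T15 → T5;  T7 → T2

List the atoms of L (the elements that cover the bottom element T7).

The atoms are exactly the elements that cover T7: T10, T2.

T10, T2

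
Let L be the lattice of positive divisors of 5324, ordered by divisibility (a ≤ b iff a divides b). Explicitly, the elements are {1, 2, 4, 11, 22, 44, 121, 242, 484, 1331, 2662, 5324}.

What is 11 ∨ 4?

In the divisibility order, the join is the least common multiple: lcm(11, 4) = 44.

44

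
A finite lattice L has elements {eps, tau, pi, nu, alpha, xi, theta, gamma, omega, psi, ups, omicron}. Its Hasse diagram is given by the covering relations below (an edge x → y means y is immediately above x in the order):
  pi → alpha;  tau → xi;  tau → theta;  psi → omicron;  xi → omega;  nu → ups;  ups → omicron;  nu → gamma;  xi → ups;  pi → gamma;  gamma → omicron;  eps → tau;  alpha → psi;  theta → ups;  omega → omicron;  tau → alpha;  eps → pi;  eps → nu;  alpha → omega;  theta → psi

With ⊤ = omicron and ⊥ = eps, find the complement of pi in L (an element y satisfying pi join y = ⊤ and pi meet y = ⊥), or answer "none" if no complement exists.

ups

Need y with pi ∨ y = omicron and pi ∧ y = eps.
Checking each element gives: ups.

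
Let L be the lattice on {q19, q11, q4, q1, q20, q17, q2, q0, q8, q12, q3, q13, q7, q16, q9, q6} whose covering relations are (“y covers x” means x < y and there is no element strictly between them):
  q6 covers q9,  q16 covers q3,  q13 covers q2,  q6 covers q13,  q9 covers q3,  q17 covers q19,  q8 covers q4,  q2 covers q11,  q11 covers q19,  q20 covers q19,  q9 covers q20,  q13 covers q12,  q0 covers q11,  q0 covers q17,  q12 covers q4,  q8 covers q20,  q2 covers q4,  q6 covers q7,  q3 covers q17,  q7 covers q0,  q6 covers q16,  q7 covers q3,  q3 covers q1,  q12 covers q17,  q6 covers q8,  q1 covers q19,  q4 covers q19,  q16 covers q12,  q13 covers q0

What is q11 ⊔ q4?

Common upper bounds of {q11, q4}: q13, q2, q6.
The least among these is q2.

q2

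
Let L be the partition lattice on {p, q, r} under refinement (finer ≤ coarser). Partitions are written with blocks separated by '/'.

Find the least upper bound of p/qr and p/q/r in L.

The join of p/qr and p/q/r merges any blocks that overlap across the partitions, giving p/qr.

p/qr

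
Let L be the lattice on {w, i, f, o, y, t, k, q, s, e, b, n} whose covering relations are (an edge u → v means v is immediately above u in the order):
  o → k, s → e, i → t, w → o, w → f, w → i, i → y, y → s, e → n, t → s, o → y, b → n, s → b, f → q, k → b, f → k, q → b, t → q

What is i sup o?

y

Common upper bounds of {i, o}: b, e, n, s, y.
The least among these is y.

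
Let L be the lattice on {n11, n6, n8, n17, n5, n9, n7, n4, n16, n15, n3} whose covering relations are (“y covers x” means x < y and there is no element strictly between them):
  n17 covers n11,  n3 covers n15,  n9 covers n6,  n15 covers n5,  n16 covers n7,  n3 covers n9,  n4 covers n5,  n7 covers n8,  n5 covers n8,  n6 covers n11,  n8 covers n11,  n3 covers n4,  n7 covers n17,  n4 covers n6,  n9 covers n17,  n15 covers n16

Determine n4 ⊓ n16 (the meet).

Common lower bounds of {n4, n16}: n11, n8.
The greatest among these is n8.

n8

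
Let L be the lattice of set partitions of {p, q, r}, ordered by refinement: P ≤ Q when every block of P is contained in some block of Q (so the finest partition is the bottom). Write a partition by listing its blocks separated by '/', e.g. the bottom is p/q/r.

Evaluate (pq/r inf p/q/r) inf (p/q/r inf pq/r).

p/q/r

pq/r ∧ p/q/r = p/q/r
p/q/r ∧ pq/r = p/q/r
p/q/r ∧ p/q/r = p/q/r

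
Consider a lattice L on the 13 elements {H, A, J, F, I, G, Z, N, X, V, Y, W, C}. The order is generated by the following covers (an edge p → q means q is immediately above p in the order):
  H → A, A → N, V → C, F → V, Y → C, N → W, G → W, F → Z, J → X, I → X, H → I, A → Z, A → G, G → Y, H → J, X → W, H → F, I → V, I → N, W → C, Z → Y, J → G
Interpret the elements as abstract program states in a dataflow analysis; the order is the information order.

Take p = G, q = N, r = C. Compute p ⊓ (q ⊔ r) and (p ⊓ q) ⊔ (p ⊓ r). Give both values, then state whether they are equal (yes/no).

G; G; yes

q ⊔ r = C, so p ⊓ (q ⊔ r) = G ⊓ C = G.
p ⊓ q = A and p ⊓ r = G, so (p ⊓ q) ⊔ (p ⊓ r) = A ⊔ G = G.
Equal: yes.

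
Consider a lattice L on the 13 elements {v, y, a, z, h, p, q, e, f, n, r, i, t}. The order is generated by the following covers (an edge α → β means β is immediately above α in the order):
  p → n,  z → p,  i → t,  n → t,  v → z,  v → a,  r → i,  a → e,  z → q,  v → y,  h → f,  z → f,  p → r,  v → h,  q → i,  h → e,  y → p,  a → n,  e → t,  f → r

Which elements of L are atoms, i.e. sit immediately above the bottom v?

The atoms are exactly the elements that cover v: a, h, y, z.

a, h, y, z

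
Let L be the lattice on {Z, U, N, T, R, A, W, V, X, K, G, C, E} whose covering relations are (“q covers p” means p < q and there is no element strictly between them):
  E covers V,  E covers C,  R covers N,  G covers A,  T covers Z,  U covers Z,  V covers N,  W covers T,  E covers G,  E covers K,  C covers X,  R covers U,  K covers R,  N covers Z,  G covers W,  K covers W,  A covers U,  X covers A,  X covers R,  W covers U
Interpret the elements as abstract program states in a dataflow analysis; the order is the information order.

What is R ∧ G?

U

Common lower bounds of {R, G}: U, Z.
The greatest among these is U.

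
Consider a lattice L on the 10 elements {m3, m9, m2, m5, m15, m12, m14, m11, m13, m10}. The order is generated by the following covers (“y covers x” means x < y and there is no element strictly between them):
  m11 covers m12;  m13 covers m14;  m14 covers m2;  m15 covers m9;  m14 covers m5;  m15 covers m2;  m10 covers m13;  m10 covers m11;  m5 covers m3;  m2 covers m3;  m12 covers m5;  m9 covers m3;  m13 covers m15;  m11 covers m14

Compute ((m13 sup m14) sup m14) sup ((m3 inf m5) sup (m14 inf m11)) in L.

m13 ∨ m14 = m13
m13 ∨ m14 = m13
m3 ∧ m5 = m3
m14 ∧ m11 = m14
m3 ∨ m14 = m14
m13 ∨ m14 = m13

m13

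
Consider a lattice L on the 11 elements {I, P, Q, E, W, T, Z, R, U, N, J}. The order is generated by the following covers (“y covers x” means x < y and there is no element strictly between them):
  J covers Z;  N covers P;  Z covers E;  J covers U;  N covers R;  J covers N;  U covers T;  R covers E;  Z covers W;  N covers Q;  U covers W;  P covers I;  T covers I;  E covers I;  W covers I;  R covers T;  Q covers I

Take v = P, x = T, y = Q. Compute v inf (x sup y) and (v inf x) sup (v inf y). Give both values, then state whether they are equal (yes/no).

x sup y = N, so v inf (x sup y) = P inf N = P.
v inf x = I and v inf y = I, so (v inf x) sup (v inf y) = I sup I = I.
Equal: no.

P; I; no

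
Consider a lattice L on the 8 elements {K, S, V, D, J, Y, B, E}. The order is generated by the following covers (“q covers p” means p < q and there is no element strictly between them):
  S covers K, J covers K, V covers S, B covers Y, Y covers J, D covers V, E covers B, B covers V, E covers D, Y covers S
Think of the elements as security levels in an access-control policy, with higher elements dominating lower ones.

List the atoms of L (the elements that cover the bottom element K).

J, S

The atoms are exactly the elements that cover K: J, S.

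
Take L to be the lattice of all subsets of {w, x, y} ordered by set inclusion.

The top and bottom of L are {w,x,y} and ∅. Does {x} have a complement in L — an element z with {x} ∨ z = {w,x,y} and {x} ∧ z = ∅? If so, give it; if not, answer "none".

Need z with {x} ∨ z = {w,x,y} and {x} ∧ z = ∅.
Checking each element gives: {w,y}.

{w,y}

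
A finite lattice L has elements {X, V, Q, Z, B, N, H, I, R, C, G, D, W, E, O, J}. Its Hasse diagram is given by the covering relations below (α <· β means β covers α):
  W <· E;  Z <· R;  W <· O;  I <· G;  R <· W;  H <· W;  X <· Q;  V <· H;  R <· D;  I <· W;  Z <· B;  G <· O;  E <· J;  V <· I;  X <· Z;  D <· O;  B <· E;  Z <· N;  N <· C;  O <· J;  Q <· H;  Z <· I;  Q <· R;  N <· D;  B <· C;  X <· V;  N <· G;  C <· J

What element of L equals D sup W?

O

D ∨ W = O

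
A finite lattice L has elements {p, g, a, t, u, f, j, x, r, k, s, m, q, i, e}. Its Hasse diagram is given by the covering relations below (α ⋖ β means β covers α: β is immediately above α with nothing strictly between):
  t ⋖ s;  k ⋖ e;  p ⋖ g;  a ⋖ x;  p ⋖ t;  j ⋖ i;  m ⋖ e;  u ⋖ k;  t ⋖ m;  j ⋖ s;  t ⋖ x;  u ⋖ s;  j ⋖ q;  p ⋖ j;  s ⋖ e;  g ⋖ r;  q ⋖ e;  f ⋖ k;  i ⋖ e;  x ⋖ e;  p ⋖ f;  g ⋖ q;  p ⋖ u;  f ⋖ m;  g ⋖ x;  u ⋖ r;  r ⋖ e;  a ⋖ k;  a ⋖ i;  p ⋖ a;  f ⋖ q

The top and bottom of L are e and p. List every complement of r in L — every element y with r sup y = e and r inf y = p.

a, f, i, j, m, t

Need y with r ∨ y = e and r ∧ y = p.
Checking each element gives: a, f, i, j, m, t.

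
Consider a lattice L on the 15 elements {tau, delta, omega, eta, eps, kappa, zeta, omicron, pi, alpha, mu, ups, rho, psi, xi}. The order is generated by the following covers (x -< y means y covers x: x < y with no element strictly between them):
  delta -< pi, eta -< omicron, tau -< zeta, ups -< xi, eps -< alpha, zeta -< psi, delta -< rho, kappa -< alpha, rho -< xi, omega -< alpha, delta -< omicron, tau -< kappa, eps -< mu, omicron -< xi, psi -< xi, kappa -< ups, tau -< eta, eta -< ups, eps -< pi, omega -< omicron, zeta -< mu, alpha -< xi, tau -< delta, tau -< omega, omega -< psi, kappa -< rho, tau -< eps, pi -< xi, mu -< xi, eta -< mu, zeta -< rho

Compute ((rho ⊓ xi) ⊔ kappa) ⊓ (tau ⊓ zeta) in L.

rho ∧ xi = rho
rho ∨ kappa = rho
tau ∧ zeta = tau
rho ∧ tau = tau

tau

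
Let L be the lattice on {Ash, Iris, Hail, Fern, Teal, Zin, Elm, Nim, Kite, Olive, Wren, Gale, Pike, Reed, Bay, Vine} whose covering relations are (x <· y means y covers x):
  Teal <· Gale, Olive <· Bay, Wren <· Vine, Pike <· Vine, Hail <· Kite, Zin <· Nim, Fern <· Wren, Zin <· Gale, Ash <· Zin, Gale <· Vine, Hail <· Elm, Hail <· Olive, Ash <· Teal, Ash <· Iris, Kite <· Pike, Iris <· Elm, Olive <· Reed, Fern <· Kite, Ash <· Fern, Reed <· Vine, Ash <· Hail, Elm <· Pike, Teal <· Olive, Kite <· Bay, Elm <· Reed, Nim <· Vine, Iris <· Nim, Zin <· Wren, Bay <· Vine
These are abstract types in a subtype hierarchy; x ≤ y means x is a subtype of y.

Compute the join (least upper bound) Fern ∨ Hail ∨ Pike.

Common upper bounds of {Fern, Hail, Pike}: Pike, Vine.
The least among these is Pike.

Pike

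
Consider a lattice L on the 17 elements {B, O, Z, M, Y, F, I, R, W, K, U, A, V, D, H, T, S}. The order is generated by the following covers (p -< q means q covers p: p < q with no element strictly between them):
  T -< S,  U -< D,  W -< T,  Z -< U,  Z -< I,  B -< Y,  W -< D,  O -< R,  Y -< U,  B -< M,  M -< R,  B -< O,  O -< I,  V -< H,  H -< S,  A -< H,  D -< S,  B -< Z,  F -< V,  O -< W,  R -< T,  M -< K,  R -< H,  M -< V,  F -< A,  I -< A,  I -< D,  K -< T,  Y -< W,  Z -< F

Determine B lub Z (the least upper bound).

Z

Common upper bounds of {B, Z}: A, D, F, H, I, S, U, V, Z.
The least among these is Z.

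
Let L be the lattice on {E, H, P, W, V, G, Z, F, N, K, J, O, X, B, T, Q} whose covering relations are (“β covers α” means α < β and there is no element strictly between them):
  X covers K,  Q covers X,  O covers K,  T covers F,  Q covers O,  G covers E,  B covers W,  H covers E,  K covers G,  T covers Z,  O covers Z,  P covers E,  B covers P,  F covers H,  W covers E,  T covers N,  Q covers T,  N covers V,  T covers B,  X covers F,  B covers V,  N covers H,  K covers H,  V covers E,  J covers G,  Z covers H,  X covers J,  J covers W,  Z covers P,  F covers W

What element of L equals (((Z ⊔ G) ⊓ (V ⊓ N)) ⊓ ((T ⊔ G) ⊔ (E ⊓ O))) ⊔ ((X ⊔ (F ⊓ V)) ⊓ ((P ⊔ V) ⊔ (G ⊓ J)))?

Z ∨ G = O
V ∧ N = V
O ∧ V = E
T ∨ G = Q
E ∧ O = E
Q ∨ E = Q
E ∧ Q = E
F ∧ V = E
X ∨ E = X
P ∨ V = B
G ∧ J = G
B ∨ G = Q
X ∧ Q = X
E ∨ X = X

X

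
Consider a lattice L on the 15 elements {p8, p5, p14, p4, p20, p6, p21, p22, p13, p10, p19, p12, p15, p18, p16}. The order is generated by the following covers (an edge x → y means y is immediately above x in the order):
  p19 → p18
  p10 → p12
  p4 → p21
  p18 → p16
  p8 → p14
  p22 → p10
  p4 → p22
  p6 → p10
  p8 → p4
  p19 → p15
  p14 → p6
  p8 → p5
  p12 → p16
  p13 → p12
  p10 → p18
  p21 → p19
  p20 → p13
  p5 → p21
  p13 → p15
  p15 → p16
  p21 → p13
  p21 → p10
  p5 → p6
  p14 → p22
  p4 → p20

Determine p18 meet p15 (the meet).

Common lower bounds of {p18, p15}: p19, p21, p4, p5, p8.
The greatest among these is p19.

p19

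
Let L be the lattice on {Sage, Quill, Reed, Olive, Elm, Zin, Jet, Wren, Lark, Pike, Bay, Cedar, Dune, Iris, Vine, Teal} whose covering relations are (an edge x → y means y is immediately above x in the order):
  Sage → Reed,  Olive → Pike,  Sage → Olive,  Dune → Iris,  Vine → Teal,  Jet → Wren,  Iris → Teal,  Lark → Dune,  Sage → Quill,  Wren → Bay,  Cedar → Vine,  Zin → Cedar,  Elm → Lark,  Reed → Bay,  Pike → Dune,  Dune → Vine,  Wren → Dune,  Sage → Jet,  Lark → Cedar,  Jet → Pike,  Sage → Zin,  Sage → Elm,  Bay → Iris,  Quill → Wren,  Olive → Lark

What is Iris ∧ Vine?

Dune

Common lower bounds of {Iris, Vine}: Dune, Elm, Jet, Lark, Olive, Pike, Quill, Sage, Wren.
The greatest among these is Dune.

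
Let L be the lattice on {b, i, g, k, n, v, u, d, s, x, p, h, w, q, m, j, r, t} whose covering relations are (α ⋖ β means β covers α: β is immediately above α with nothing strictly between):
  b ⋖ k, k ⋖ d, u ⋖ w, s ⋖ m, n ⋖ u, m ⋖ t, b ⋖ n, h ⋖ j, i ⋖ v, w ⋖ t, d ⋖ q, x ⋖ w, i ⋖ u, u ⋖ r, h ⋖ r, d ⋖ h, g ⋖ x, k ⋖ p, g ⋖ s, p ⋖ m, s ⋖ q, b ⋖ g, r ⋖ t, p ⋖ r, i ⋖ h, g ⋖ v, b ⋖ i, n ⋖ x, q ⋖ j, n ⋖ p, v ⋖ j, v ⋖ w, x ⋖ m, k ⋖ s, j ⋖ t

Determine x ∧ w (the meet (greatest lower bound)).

Common lower bounds of {x, w}: b, g, n, x.
The greatest among these is x.

x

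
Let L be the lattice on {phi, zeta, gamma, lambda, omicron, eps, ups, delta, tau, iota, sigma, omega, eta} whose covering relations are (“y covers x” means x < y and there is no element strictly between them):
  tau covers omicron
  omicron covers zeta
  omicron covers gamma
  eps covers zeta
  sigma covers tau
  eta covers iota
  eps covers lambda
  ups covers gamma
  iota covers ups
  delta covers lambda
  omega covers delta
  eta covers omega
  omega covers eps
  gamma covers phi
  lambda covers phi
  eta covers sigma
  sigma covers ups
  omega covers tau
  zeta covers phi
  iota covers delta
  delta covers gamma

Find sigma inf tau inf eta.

tau

Common lower bounds of {sigma, tau, eta}: gamma, omicron, phi, tau, zeta.
The greatest among these is tau.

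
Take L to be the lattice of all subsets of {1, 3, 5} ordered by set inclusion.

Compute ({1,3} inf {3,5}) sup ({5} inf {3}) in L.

{1,3} ∧ {3,5} = {3}
{5} ∧ {3} = {}
{3} ∨ {} = {3}

{3}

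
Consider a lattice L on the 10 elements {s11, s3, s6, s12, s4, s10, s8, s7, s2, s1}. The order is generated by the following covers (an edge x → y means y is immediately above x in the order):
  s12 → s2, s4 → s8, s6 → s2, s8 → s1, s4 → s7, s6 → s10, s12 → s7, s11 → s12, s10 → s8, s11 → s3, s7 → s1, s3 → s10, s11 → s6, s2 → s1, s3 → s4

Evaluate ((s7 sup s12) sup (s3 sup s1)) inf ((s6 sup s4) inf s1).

s8

s7 ∨ s12 = s7
s3 ∨ s1 = s1
s7 ∨ s1 = s1
s6 ∨ s4 = s8
s8 ∧ s1 = s8
s1 ∧ s8 = s8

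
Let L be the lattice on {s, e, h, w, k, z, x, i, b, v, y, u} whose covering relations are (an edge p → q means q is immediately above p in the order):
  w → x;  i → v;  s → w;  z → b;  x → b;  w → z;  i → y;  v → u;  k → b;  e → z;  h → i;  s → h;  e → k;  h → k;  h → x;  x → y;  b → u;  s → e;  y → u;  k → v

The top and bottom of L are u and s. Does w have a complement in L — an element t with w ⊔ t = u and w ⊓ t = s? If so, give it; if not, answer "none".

Need t with w ∨ t = u and w ∧ t = s.
Checking each element gives: v.

v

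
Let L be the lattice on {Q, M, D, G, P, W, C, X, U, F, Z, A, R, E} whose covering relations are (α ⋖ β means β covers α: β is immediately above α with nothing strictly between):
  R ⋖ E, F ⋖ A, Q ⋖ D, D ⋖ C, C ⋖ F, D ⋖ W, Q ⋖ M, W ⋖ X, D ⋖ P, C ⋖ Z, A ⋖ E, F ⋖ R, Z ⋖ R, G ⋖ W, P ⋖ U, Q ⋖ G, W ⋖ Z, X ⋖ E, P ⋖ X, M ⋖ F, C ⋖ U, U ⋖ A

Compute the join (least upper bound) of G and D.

Common upper bounds of {G, D}: E, R, W, X, Z.
The least among these is W.

W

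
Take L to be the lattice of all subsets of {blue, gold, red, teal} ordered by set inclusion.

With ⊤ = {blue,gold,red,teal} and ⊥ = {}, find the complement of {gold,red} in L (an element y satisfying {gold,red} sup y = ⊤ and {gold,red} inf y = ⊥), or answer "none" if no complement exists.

{blue,teal}

Need y with {gold,red} ∨ y = {blue,gold,red,teal} and {gold,red} ∧ y = {}.
Checking each element gives: {blue,teal}.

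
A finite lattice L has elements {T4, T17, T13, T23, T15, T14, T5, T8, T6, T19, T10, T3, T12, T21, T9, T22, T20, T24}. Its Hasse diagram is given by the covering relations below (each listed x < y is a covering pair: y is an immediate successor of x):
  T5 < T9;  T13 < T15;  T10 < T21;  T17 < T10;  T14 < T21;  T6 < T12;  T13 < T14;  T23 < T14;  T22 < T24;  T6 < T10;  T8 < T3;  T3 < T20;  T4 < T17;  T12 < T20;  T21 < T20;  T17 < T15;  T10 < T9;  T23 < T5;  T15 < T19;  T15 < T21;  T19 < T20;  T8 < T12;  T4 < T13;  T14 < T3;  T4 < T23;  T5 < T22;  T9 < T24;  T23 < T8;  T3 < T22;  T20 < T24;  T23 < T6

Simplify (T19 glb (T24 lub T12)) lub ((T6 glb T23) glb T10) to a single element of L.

T24 ∨ T12 = T24
T19 ∧ T24 = T19
T6 ∧ T23 = T23
T23 ∧ T10 = T23
T19 ∨ T23 = T20

T20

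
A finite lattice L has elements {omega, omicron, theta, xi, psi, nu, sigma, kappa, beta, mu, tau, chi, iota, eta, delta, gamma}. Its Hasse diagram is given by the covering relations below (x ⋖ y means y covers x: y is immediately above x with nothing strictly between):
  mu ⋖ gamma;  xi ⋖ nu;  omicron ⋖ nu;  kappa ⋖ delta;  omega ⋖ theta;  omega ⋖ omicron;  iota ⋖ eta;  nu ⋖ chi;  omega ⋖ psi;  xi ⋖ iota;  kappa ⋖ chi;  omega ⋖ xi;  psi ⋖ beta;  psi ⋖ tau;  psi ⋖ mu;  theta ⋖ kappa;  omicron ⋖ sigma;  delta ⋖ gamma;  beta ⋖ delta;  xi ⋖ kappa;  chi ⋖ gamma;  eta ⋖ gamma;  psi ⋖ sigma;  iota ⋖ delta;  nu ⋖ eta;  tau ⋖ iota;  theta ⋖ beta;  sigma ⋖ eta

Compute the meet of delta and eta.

Common lower bounds of {delta, eta}: iota, omega, psi, tau, xi.
The greatest among these is iota.

iota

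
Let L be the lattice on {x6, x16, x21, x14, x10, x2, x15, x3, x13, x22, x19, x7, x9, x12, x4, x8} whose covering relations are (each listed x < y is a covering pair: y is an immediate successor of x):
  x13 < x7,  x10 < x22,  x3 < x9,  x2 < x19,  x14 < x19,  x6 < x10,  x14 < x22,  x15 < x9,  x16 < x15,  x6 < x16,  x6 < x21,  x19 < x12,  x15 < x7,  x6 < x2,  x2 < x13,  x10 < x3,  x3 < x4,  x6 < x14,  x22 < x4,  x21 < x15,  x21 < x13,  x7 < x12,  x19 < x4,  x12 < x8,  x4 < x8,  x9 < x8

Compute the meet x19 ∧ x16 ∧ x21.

x6

Common lower bounds of {x19, x16, x21}: x6.
The greatest among these is x6.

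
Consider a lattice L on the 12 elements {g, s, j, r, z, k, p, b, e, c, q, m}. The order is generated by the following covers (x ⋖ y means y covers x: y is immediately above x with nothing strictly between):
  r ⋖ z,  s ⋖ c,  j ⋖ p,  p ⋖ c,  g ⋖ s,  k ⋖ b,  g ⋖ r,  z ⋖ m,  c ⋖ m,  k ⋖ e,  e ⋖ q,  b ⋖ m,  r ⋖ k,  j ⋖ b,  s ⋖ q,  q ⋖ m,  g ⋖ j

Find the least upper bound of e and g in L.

Common upper bounds of {e, g}: e, m, q.
The least among these is e.

e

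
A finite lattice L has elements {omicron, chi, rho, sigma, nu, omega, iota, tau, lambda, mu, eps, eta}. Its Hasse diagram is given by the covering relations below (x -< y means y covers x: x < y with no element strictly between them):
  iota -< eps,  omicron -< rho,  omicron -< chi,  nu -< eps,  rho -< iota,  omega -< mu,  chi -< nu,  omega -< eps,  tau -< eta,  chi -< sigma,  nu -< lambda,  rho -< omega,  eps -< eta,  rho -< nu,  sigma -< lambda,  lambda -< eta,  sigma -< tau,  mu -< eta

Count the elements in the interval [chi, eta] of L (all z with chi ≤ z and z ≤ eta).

The interval [chi, eta] = {chi, eps, eta, lambda, nu, sigma, tau}, which has 7 elements.

7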